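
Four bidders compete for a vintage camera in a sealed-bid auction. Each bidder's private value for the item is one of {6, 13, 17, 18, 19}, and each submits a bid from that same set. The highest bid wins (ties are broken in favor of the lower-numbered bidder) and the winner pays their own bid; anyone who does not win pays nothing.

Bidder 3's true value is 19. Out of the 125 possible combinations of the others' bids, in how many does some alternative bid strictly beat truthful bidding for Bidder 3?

36

Others bid (6, 6, 6): truth gives 0; bid 13 gives 6 > 0. Violating.
Others bid (6, 6, 13): truth gives 0; bid 13 gives 6 > 0. Violating.
Others bid (6, 6, 17): truth gives 0; bid 17 gives 2 > 0. Violating.
Others bid (6, 6, 18): truth gives 0; bid 18 gives 1 > 0. Violating.
Others bid (6, 6, 19): truth gives 0; no alternative beats it.
Others bid (6, 13, 19): truth gives 0; no alternative beats it.
(Checking all 125 profiles: 36 have a profitable deviation, 89 do not.)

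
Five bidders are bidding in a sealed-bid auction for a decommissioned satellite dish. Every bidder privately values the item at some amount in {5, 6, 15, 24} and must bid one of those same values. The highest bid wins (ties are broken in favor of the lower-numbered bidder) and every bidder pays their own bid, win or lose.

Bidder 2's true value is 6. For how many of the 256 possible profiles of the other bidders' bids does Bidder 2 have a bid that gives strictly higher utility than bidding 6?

Others bid (5, 5, 5, 15): truth gives -6; bid 5 gives -5 > -6. Violating.
Others bid (5, 5, 5, 24): truth gives -6; bid 5 gives -5 > -6. Violating.
Others bid (5, 5, 6, 15): truth gives -6; bid 5 gives -5 > -6. Violating.
Others bid (5, 5, 6, 24): truth gives -6; bid 5 gives -5 > -6. Violating.
Others bid (5, 5, 5, 5): truth gives 0; no alternative beats it.
Others bid (5, 5, 5, 6): truth gives 0; no alternative beats it.
(Checking all 256 profiles: 248 have a profitable deviation, 8 do not.)

248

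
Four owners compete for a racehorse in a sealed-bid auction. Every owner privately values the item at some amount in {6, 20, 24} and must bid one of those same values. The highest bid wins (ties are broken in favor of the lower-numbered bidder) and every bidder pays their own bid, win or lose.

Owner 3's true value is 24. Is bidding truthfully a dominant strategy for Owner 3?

Consider the case where Owner 1 bids 6, Owner 2 bids 6 and Owner 4 bids 6.
Truthful bid 24: wins, pays 24, utility 24 - 24 = 0.
Bid 20 instead: wins, pays 20, utility 24 - 20 = 4.
Since 4 > 0, bidding 20 is strictly better here, so truthful bidding is not dominant.

No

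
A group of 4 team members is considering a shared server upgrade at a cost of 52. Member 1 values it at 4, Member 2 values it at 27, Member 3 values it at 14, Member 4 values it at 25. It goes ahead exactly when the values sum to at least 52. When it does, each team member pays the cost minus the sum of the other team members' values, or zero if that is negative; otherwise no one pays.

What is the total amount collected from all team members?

16

Total value 70 ≥ cost 52, so it is built.
Member 1: others sum to 66; max(0, 52 - 66) = 0.
Member 2: others sum to 43; max(0, 52 - 43) = 9.
Member 3: others sum to 56; max(0, 52 - 56) = 0.
Member 4: others sum to 45; max(0, 52 - 45) = 7.
Total collected = 0 + 9 + 0 + 7 = 16.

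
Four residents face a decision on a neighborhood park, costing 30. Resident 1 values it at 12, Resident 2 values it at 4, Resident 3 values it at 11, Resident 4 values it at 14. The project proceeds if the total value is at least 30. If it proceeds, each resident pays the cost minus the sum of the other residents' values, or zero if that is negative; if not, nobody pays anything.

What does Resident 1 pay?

Total value 41 ≥ cost 30, so the project is built.
The other residents' values sum to 29.
Cost minus that sum is 30 - 29 = 1.

1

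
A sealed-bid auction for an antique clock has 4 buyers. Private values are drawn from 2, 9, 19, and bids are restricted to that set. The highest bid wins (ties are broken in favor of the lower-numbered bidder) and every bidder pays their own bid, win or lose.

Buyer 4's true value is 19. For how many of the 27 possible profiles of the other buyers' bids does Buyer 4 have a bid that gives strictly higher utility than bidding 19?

20

Others bid (2, 2, 2): truth gives 0; bid 9 gives 10 > 0. Violating.
Others bid (2, 2, 19): truth gives -19; bid 2 gives -2 > -19. Violating.
Others bid (2, 9, 19): truth gives -19; bid 2 gives -2 > -19. Violating.
Others bid (2, 19, 2): truth gives -19; bid 2 gives -2 > -19. Violating.
Others bid (2, 2, 9): truth gives 0; no alternative beats it.
Others bid (2, 9, 2): truth gives 0; no alternative beats it.
(Checking all 27 profiles: 20 have a profitable deviation, 7 do not.)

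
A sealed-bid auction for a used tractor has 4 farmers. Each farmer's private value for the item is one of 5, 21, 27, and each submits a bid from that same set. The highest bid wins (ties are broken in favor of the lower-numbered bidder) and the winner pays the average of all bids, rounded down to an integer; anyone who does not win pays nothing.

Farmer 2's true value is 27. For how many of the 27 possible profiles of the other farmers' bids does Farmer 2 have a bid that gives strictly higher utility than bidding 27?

Others bid (5, 5, 5): truth gives 17; bid 21 gives 18 > 17. Violating.
Others bid (5, 5, 21): truth gives 13; bid 21 gives 14 > 13. Violating.
Others bid (5, 21, 5): truth gives 13; bid 21 gives 14 > 13. Violating.
Others bid (5, 21, 21): truth gives 9; bid 21 gives 10 > 9. Violating.
Others bid (5, 5, 27): truth gives 11; no alternative beats it.
Others bid (5, 21, 27): truth gives 7; no alternative beats it.
(Checking all 27 profiles: 4 have a profitable deviation, 23 do not.)

4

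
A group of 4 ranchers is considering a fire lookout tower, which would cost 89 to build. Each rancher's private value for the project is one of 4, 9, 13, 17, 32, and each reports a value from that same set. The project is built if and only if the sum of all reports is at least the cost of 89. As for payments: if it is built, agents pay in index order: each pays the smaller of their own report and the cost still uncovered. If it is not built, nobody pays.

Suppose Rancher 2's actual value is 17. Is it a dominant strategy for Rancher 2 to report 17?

Consider the case where Rancher 1 reports 13, Rancher 3 reports 32 and Rancher 4 reports 32.
Truthful report 17: project built, pays 17, utility 17 - 17 = 0.
Report 13 instead: project built, pays 13, utility 17 - 13 = 4.
Since 4 > 0, reporting 13 is strictly better here, so truthful reporting is not dominant.

No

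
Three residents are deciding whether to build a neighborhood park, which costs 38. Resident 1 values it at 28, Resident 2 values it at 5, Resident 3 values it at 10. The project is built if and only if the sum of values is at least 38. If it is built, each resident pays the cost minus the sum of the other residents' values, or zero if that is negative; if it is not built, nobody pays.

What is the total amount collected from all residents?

Total value 43 ≥ cost 38, so it is built.
Resident 1: others sum to 15; max(0, 38 - 15) = 23.
Resident 2: others sum to 38; max(0, 38 - 38) = 0.
Resident 3: others sum to 33; max(0, 38 - 33) = 5.
Total collected = 23 + 0 + 5 = 28.

28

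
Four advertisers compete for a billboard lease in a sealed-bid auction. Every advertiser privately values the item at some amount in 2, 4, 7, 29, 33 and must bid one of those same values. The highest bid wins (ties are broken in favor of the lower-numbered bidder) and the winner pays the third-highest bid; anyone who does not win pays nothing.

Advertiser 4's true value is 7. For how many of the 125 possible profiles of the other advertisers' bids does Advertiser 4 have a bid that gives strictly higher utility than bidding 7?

Others bid (2, 2, 7): truth gives 0; bid 29 gives 5 > 0. Violating.
Others bid (2, 2, 29): truth gives 0; bid 33 gives 5 > 0. Violating.
Others bid (2, 4, 7): truth gives 0; bid 29 gives 3 > 0. Violating.
Others bid (2, 4, 29): truth gives 0; bid 33 gives 3 > 0. Violating.
Others bid (2, 2, 2): truth gives 5; no alternative beats it.
Others bid (2, 2, 4): truth gives 5; no alternative beats it.
(Checking all 125 profiles: 24 have a profitable deviation, 101 do not.)

24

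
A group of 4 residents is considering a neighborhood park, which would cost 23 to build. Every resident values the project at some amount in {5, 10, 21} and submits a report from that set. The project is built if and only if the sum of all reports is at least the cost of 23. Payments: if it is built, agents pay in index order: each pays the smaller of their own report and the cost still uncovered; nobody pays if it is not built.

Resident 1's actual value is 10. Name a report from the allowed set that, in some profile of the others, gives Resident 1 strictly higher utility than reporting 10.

5

Suppose Resident 2 reports 5, Resident 3 reports 5 and Resident 4 reports 10.
Report 10: project built, pays 10, utility 10 - 10 = 0.
Report 5: project built, pays 5, utility 10 - 5 = 5.
So reporting 5 beats truth here (5 > 0).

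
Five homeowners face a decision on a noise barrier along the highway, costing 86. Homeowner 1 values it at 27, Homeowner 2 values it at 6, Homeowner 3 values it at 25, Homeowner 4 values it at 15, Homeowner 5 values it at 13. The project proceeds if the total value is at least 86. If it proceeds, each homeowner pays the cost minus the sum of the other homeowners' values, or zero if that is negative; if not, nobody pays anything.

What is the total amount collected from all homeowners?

Total value 86 ≥ cost 86, so it is built.
Homeowner 1: others sum to 59; max(0, 86 - 59) = 27.
Homeowner 2: others sum to 80; max(0, 86 - 80) = 6.
Homeowner 3: others sum to 61; max(0, 86 - 61) = 25.
Homeowner 4: others sum to 71; max(0, 86 - 71) = 15.
Homeowner 5: others sum to 73; max(0, 86 - 73) = 13.
Total collected = 27 + 6 + 25 + 15 + 13 = 86.

86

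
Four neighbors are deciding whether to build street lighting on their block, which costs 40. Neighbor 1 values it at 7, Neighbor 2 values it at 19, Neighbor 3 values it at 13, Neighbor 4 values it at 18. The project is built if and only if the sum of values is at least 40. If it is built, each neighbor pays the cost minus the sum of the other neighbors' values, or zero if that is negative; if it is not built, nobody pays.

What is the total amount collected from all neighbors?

Total value 57 ≥ cost 40, so it is built.
Neighbor 1: others sum to 50; max(0, 40 - 50) = 0.
Neighbor 2: others sum to 38; max(0, 40 - 38) = 2.
Neighbor 3: others sum to 44; max(0, 40 - 44) = 0.
Neighbor 4: others sum to 39; max(0, 40 - 39) = 1.
Total collected = 0 + 2 + 0 + 1 = 3.

3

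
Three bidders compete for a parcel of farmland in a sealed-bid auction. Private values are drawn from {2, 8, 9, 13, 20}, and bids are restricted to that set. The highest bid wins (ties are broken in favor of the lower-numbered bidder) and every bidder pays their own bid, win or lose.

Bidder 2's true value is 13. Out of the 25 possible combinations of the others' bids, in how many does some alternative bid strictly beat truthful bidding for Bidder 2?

Others bid (2, 2): truth gives 0; bid 8 gives 5 > 0. Violating.
Others bid (2, 8): truth gives 0; bid 8 gives 5 > 0. Violating.
Others bid (2, 9): truth gives 0; bid 9 gives 4 > 0. Violating.
Others bid (2, 20): truth gives -13; bid 2 gives -2 > -13. Violating.
Others bid (2, 13): truth gives 0; no alternative beats it.
Others bid (8, 13): truth gives 0; no alternative beats it.
(Checking all 25 profiles: 19 have a profitable deviation, 6 do not.)

19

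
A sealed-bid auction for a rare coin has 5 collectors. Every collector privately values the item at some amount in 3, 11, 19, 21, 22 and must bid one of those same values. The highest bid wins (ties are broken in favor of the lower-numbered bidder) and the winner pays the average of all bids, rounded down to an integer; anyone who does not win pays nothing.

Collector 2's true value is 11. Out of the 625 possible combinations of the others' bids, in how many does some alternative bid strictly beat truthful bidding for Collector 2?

15

Others bid (3, 3, 3, 19): truth gives 0; bid 19 gives 2 > 0. Violating.
Others bid (3, 3, 3, 21): truth gives 0; bid 21 gives 1 > 0. Violating.
Others bid (3, 3, 3, 22): truth gives 0; bid 22 gives 1 > 0. Violating.
Others bid (3, 3, 19, 3): truth gives 0; bid 19 gives 2 > 0. Violating.
Others bid (3, 3, 3, 3): truth gives 7; no alternative beats it.
Others bid (3, 3, 3, 11): truth gives 5; no alternative beats it.
(Checking all 625 profiles: 15 have a profitable deviation, 610 do not.)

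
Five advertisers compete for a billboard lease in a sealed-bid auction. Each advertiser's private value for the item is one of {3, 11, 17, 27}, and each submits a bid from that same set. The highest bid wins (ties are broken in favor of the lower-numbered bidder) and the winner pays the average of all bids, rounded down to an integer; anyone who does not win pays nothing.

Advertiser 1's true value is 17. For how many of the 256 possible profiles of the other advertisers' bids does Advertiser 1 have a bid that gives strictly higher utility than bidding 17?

Others bid (3, 3, 3, 3): truth gives 12; bid 3 gives 14 > 12. Violating.
Others bid (3, 3, 3, 11): truth gives 10; bid 11 gives 11 > 10. Violating.
Others bid (3, 3, 3, 27): truth gives 0; bid 27 gives 5 > 0. Violating.
Others bid (3, 3, 11, 3): truth gives 10; bid 11 gives 11 > 10. Violating.
Others bid (3, 3, 3, 17): truth gives 9; no alternative beats it.
Others bid (3, 3, 11, 17): truth gives 7; no alternative beats it.
(Checking all 256 profiles: 56 have a profitable deviation, 200 do not.)

56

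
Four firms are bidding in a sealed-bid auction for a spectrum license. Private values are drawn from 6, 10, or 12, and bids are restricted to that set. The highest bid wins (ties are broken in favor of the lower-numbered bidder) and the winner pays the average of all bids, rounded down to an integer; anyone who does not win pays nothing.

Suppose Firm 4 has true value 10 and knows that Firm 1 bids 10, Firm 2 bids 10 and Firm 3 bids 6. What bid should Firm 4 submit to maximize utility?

12

Bid 6: loses, pays 0, utility 0.
Bid 10: loses, pays 0, utility 0.
Bid 12: wins, pays 9, utility 10 - 9 = 1.
The best choice is 12 with utility 1.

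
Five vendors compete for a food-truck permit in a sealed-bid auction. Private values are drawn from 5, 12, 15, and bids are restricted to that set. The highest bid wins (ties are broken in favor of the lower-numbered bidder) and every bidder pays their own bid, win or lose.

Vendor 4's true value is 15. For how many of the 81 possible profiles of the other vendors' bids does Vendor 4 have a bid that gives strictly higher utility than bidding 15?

59

Others bid (5, 5, 5, 5): truth gives 0; bid 12 gives 3 > 0. Violating.
Others bid (5, 5, 5, 12): truth gives 0; bid 12 gives 3 > 0. Violating.
Others bid (5, 5, 15, 5): truth gives -15; bid 5 gives -5 > -15. Violating.
Others bid (5, 5, 15, 12): truth gives -15; bid 5 gives -5 > -15. Violating.
Others bid (5, 5, 5, 15): truth gives 0; no alternative beats it.
Others bid (5, 5, 12, 5): truth gives 0; no alternative beats it.
(Checking all 81 profiles: 59 have a profitable deviation, 22 do not.)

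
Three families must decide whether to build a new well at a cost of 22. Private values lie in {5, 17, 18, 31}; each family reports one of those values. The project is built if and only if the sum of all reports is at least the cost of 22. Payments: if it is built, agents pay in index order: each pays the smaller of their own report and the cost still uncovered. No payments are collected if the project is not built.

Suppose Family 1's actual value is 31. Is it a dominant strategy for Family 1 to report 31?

No

Consider the case where Family 2 reports 5 and Family 3 reports 5.
Truthful report 31: project built, pays 22, utility 31 - 22 = 9.
Report 17 instead: project built, pays 17, utility 31 - 17 = 14.
Since 14 > 9, reporting 17 is strictly better here, so truthful reporting is not dominant.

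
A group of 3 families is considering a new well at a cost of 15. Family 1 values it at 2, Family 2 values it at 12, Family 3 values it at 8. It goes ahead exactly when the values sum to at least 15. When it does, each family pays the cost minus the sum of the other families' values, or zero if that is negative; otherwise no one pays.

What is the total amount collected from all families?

Total value 22 ≥ cost 15, so it is built.
Family 1: others sum to 20; max(0, 15 - 20) = 0.
Family 2: others sum to 10; max(0, 15 - 10) = 5.
Family 3: others sum to 14; max(0, 15 - 14) = 1.
Total collected = 0 + 5 + 1 = 6.

6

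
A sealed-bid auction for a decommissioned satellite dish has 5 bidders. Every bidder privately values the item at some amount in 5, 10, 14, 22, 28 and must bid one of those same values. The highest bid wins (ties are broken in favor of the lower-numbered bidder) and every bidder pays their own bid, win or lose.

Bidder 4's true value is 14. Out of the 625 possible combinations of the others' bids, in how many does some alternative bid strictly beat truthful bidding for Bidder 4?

Others bid (5, 5, 5, 5): truth gives 0; bid 10 gives 4 > 0. Violating.
Others bid (5, 5, 5, 10): truth gives 0; bid 10 gives 4 > 0. Violating.
Others bid (5, 5, 5, 22): truth gives -14; bid 5 gives -5 > -14. Violating.
Others bid (5, 5, 5, 28): truth gives -14; bid 5 gives -5 > -14. Violating.
Others bid (5, 5, 5, 14): truth gives 0; no alternative beats it.
Others bid (5, 5, 10, 5): truth gives 0; no alternative beats it.
(Checking all 625 profiles: 603 have a profitable deviation, 22 do not.)

603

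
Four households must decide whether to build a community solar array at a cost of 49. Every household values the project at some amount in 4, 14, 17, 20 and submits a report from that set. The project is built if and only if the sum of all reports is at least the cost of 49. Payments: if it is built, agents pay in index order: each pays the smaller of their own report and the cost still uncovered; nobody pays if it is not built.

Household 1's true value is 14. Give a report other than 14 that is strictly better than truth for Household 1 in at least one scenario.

Suppose Household 2 reports 14, Household 3 reports 14 and Household 4 reports 17.
Report 14: project built, pays 14, utility 14 - 14 = 0.
Report 4: project built, pays 4, utility 14 - 4 = 10.
So reporting 4 beats truth here (10 > 0).

4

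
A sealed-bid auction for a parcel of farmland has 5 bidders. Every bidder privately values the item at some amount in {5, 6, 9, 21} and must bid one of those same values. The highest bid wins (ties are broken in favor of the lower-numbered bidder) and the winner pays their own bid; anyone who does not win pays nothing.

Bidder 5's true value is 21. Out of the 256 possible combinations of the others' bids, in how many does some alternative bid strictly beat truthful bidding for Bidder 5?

Others bid (5, 5, 5, 5): truth gives 0; bid 6 gives 15 > 0. Violating.
Others bid (5, 5, 5, 6): truth gives 0; bid 9 gives 12 > 0. Violating.
Others bid (5, 5, 6, 5): truth gives 0; bid 9 gives 12 > 0. Violating.
Others bid (5, 5, 6, 6): truth gives 0; bid 9 gives 12 > 0. Violating.
Others bid (5, 5, 5, 9): truth gives 0; no alternative beats it.
Others bid (5, 5, 5, 21): truth gives 0; no alternative beats it.
(Checking all 256 profiles: 16 have a profitable deviation, 240 do not.)

16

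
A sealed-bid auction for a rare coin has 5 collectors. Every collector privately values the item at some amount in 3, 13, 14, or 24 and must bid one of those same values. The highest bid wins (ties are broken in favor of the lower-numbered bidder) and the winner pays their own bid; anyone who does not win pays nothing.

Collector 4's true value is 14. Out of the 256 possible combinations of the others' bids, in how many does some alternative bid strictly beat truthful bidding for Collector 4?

2

Others bid (3, 3, 3, 3): truth gives 0; bid 13 gives 1 > 0. Violating.
Others bid (3, 3, 3, 13): truth gives 0; bid 13 gives 1 > 0. Violating.
Others bid (3, 3, 3, 14): truth gives 0; no alternative beats it.
Others bid (3, 3, 3, 24): truth gives 0; no alternative beats it.
(Checking all 256 profiles: 2 have a profitable deviation, 254 do not.)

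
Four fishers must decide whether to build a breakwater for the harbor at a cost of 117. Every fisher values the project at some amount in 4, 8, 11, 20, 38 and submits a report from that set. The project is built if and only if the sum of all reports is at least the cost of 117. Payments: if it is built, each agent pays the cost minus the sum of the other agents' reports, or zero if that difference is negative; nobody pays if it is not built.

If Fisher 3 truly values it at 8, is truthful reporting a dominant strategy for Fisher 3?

Yes

Check each profile of the others' reports and compare truth against every alternative report.
Others report (38, 38, 38): truth gives 5, best alternative gives 5.
Others report (4, 4, 4): truth gives 0, best alternative gives 0.
Others report (4, 4, 8): truth gives 0, best alternative gives 0.
Others report (4, 4, 11): truth gives 0, best alternative gives 0.
Others report (4, 4, 20): truth gives 0, best alternative gives 0.
Others report (4, 4, 38): truth gives 0, best alternative gives 0.
(Remaining 119 profiles checked similarly; truth is weakly best in each.)
In every case the truthful report is at least as good as any alternative, so it is a dominant strategy.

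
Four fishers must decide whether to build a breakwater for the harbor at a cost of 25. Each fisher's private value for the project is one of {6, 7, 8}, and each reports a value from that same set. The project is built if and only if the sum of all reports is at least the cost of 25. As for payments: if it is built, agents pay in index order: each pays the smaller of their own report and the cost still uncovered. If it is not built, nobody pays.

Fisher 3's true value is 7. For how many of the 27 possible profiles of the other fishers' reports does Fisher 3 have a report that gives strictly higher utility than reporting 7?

Others report (6, 6, 7): truth gives 0; report 6 gives 1 > 0. Violating.
Others report (6, 6, 8): truth gives 0; report 6 gives 1 > 0. Violating.
Others report (6, 7, 6): truth gives 0; report 6 gives 1 > 0. Violating.
Others report (6, 7, 7): truth gives 0; report 6 gives 1 > 0. Violating.
Others report (6, 6, 6): truth gives 0; no alternative beats it.
(Checking all 27 profiles: 26 have a profitable deviation, 1 does not.)

26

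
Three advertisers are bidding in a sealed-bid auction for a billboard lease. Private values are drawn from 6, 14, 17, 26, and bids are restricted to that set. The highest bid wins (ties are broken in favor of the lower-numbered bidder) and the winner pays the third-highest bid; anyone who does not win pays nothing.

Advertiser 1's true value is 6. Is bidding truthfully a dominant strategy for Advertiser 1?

Check each profile of the others' bids and compare truth against every alternative bid.
Others bid (14, 14): truth gives 0, best alternative gives -8.
Others bid (6, 6): truth gives 0, best alternative gives 0.
Others bid (6, 14): truth gives 0, best alternative gives 0.
Others bid (6, 17): truth gives 0, best alternative gives 0.
Others bid (6, 26): truth gives 0, best alternative gives 0.
Others bid (14, 6): truth gives 0, best alternative gives 0.
(Remaining 10 profiles checked similarly; truth is weakly best in each.)
In every case the truthful bid is at least as good as any alternative, so it is a dominant strategy.

Yes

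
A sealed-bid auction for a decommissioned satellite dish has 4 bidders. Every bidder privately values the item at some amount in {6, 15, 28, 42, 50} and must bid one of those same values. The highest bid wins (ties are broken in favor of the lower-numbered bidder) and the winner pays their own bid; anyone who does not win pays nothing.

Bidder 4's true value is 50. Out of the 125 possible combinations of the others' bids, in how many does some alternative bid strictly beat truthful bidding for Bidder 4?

27

Others bid (6, 6, 6): truth gives 0; bid 15 gives 35 > 0. Violating.
Others bid (6, 6, 15): truth gives 0; bid 28 gives 22 > 0. Violating.
Others bid (6, 6, 28): truth gives 0; bid 42 gives 8 > 0. Violating.
Others bid (6, 15, 6): truth gives 0; bid 28 gives 22 > 0. Violating.
Others bid (6, 6, 42): truth gives 0; no alternative beats it.
Others bid (6, 6, 50): truth gives 0; no alternative beats it.
(Checking all 125 profiles: 27 have a profitable deviation, 98 do not.)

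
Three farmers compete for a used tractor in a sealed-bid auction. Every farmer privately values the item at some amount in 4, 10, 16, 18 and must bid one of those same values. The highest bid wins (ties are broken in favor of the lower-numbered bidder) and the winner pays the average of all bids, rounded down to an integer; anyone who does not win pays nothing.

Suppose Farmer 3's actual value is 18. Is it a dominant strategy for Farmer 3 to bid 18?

Consider the case where Farmer 1 bids 4 and Farmer 2 bids 4.
Truthful bid 18: wins, pays 8, utility 18 - 8 = 10.
Bid 10 instead: wins, pays 6, utility 18 - 6 = 12.
Since 12 > 10, bidding 10 is strictly better here, so truthful bidding is not dominant.

No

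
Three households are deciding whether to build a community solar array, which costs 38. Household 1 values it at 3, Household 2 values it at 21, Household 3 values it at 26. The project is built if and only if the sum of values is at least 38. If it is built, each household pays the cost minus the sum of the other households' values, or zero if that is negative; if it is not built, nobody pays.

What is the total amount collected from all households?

23

Total value 50 ≥ cost 38, so it is built.
Household 1: others sum to 47; max(0, 38 - 47) = 0.
Household 2: others sum to 29; max(0, 38 - 29) = 9.
Household 3: others sum to 24; max(0, 38 - 24) = 14.
Total collected = 0 + 9 + 14 = 23.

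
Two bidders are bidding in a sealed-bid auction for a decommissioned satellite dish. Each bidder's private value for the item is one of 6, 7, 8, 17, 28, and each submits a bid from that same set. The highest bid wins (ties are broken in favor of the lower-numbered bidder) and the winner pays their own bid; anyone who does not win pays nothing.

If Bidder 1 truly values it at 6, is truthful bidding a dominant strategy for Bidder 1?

Yes

Check each profile of the others' bids and compare truth against every alternative bid.
Others bid (6): truth gives 0, best alternative gives -1.
Others bid (7): truth gives 0, best alternative gives -1.
Others bid (8): truth gives 0, best alternative gives 0.
Others bid (17): truth gives 0, best alternative gives 0.
Others bid (28): truth gives 0, best alternative gives 0.
In every case the truthful bid is at least as good as any alternative, so it is a dominant strategy.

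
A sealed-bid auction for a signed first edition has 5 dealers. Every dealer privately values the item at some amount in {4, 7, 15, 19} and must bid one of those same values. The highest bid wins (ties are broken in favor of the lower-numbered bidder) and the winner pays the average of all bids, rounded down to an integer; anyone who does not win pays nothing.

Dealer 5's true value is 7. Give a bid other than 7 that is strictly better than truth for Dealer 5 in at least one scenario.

Suppose Dealer 1 bids 4, Dealer 2 bids 4, Dealer 3 bids 4 and Dealer 4 bids 7.
Bid 7: loses, pays 0, utility 0.
Bid 15: wins, pays 6, utility 7 - 6 = 1.
So bidding 15 beats truth here (1 > 0).

15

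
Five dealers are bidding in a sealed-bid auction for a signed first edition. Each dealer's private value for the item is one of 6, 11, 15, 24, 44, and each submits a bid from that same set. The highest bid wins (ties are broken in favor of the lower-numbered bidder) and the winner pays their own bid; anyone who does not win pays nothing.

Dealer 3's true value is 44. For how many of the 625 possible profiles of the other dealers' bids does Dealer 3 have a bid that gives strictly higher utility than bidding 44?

Others bid (6, 6, 6, 6): truth gives 0; bid 11 gives 33 > 0. Violating.
Others bid (6, 6, 6, 11): truth gives 0; bid 11 gives 33 > 0. Violating.
Others bid (6, 6, 6, 15): truth gives 0; bid 15 gives 29 > 0. Violating.
Others bid (6, 6, 6, 24): truth gives 0; bid 24 gives 20 > 0. Violating.
Others bid (6, 6, 6, 44): truth gives 0; no alternative beats it.
Others bid (6, 6, 11, 44): truth gives 0; no alternative beats it.
(Checking all 625 profiles: 144 have a profitable deviation, 481 do not.)

144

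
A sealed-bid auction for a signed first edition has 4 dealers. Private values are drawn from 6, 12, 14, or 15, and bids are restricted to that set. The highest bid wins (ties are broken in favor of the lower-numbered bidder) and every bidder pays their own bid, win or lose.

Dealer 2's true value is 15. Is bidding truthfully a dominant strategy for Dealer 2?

No

Consider the case where Dealer 1 bids 6, Dealer 3 bids 6 and Dealer 4 bids 6.
Truthful bid 15: wins, pays 15, utility 15 - 15 = 0.
Bid 12 instead: wins, pays 12, utility 15 - 12 = 3.
Since 3 > 0, bidding 12 is strictly better here, so truthful bidding is not dominant.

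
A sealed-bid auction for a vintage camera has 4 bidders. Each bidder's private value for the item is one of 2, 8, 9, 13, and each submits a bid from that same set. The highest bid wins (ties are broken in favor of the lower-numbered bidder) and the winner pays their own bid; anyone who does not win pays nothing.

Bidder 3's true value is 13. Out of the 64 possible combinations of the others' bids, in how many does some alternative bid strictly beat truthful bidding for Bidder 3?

12

Others bid (2, 2, 2): truth gives 0; bid 8 gives 5 > 0. Violating.
Others bid (2, 2, 8): truth gives 0; bid 8 gives 5 > 0. Violating.
Others bid (2, 2, 9): truth gives 0; bid 9 gives 4 > 0. Violating.
Others bid (2, 8, 2): truth gives 0; bid 9 gives 4 > 0. Violating.
Others bid (2, 2, 13): truth gives 0; no alternative beats it.
Others bid (2, 8, 13): truth gives 0; no alternative beats it.
(Checking all 64 profiles: 12 have a profitable deviation, 52 do not.)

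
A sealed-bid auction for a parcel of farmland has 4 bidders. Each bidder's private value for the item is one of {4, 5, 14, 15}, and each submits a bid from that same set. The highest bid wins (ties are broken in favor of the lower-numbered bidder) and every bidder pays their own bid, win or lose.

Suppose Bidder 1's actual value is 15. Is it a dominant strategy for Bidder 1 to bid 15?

Consider the case where Bidder 2 bids 4, Bidder 3 bids 4 and Bidder 4 bids 4.
Truthful bid 15: wins, pays 15, utility 15 - 15 = 0.
Bid 4 instead: wins, pays 4, utility 15 - 4 = 11.
Since 11 > 0, bidding 4 is strictly better here, so truthful bidding is not dominant.

No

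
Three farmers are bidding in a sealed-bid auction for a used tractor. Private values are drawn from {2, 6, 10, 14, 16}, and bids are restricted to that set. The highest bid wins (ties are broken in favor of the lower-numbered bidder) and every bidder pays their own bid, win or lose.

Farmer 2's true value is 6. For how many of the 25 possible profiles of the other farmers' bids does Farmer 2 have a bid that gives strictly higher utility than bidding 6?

Others bid (2, 10): truth gives -6; bid 2 gives -2 > -6. Violating.
Others bid (2, 14): truth gives -6; bid 2 gives -2 > -6. Violating.
Others bid (2, 16): truth gives -6; bid 2 gives -2 > -6. Violating.
Others bid (6, 2): truth gives -6; bid 2 gives -2 > -6. Violating.
Others bid (2, 2): truth gives 0; no alternative beats it.
Others bid (2, 6): truth gives 0; no alternative beats it.
(Checking all 25 profiles: 23 have a profitable deviation, 2 do not.)

23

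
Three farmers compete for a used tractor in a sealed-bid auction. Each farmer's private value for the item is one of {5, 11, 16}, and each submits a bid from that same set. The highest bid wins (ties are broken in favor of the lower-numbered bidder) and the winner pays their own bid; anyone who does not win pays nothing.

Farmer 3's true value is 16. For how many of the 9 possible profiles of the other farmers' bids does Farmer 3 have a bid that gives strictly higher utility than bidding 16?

Others bid (5, 5): truth gives 0; bid 11 gives 5 > 0. Violating.
Others bid (5, 11): truth gives 0; no alternative beats it.
Others bid (5, 16): truth gives 0; no alternative beats it.
(Checking all 9 profiles: 1 has a profitable deviation, 8 do not.)

1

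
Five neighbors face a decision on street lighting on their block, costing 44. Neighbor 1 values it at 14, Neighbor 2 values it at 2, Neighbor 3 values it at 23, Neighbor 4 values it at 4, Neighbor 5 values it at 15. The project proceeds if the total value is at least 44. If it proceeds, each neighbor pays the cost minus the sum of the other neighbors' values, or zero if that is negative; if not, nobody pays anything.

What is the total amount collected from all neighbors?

10

Total value 58 ≥ cost 44, so it is built.
Neighbor 1: others sum to 44; max(0, 44 - 44) = 0.
Neighbor 2: others sum to 56; max(0, 44 - 56) = 0.
Neighbor 3: others sum to 35; max(0, 44 - 35) = 9.
Neighbor 4: others sum to 54; max(0, 44 - 54) = 0.
Neighbor 5: others sum to 43; max(0, 44 - 43) = 1.
Total collected = 0 + 0 + 9 + 0 + 1 = 10.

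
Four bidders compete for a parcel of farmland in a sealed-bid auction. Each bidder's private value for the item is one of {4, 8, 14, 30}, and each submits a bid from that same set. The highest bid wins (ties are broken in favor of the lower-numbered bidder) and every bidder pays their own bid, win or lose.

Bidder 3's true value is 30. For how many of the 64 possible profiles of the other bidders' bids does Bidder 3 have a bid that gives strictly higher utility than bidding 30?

40

Others bid (4, 4, 4): truth gives 0; bid 8 gives 22 > 0. Violating.
Others bid (4, 4, 8): truth gives 0; bid 8 gives 22 > 0. Violating.
Others bid (4, 4, 14): truth gives 0; bid 14 gives 16 > 0. Violating.
Others bid (4, 8, 4): truth gives 0; bid 14 gives 16 > 0. Violating.
Others bid (4, 4, 30): truth gives 0; no alternative beats it.
Others bid (4, 8, 30): truth gives 0; no alternative beats it.
(Checking all 64 profiles: 40 have a profitable deviation, 24 do not.)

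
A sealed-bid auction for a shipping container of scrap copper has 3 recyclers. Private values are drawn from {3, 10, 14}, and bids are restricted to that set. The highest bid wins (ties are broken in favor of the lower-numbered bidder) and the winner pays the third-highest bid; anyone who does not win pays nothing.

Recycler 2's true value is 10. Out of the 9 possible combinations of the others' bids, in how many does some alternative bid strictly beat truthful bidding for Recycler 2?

Others bid (3, 14): truth gives 0; bid 14 gives 7 > 0. Violating.
Others bid (10, 3): truth gives 0; bid 14 gives 7 > 0. Violating.
Others bid (3, 3): truth gives 7; no alternative beats it.
Others bid (3, 10): truth gives 7; no alternative beats it.
(Checking all 9 profiles: 2 have a profitable deviation, 7 do not.)

2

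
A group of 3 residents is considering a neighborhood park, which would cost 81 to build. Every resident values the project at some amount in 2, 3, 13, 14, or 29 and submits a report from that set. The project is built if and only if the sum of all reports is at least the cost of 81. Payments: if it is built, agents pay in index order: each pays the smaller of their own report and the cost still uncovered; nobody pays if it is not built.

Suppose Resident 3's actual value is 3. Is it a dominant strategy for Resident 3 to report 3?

Check each profile of the others' reports and compare truth against every alternative report.
Others report (2, 2): truth gives 0, best alternative gives 0.
Others report (2, 3): truth gives 0, best alternative gives 0.
Others report (2, 13): truth gives 0, best alternative gives 0.
Others report (2, 14): truth gives 0, best alternative gives 0.
Others report (2, 29): truth gives 0, best alternative gives 0.
Others report (3, 2): truth gives 0, best alternative gives 0.
(Remaining 19 profiles checked similarly; truth is weakly best in each.)
In every case the truthful report is at least as good as any alternative, so it is a dominant strategy.

Yes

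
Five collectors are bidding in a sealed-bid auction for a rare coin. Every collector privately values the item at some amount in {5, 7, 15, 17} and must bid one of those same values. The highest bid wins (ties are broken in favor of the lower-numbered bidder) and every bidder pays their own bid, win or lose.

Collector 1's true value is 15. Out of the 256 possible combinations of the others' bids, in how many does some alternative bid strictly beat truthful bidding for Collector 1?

191

Others bid (5, 5, 5, 5): truth gives 0; bid 5 gives 10 > 0. Violating.
Others bid (5, 5, 5, 7): truth gives 0; bid 7 gives 8 > 0. Violating.
Others bid (5, 5, 5, 17): truth gives -15; bid 17 gives -2 > -15. Violating.
Others bid (5, 5, 7, 5): truth gives 0; bid 7 gives 8 > 0. Violating.
Others bid (5, 5, 5, 15): truth gives 0; no alternative beats it.
Others bid (5, 5, 7, 15): truth gives 0; no alternative beats it.
(Checking all 256 profiles: 191 have a profitable deviation, 65 do not.)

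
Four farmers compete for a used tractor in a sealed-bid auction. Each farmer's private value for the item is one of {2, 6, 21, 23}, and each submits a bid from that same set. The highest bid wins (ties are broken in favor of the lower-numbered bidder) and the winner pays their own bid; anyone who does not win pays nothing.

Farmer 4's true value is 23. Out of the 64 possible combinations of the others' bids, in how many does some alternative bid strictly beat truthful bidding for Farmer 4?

8

Others bid (2, 2, 2): truth gives 0; bid 6 gives 17 > 0. Violating.
Others bid (2, 2, 6): truth gives 0; bid 21 gives 2 > 0. Violating.
Others bid (2, 6, 2): truth gives 0; bid 21 gives 2 > 0. Violating.
Others bid (2, 6, 6): truth gives 0; bid 21 gives 2 > 0. Violating.
Others bid (2, 2, 21): truth gives 0; no alternative beats it.
Others bid (2, 2, 23): truth gives 0; no alternative beats it.
(Checking all 64 profiles: 8 have a profitable deviation, 56 do not.)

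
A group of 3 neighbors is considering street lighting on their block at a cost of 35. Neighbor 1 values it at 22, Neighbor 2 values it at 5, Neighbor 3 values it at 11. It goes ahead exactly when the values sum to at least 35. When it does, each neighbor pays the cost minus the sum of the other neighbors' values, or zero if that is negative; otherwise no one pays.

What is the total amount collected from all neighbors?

29

Total value 38 ≥ cost 35, so it is built.
Neighbor 1: others sum to 16; max(0, 35 - 16) = 19.
Neighbor 2: others sum to 33; max(0, 35 - 33) = 2.
Neighbor 3: others sum to 27; max(0, 35 - 27) = 8.
Total collected = 19 + 2 + 8 = 29.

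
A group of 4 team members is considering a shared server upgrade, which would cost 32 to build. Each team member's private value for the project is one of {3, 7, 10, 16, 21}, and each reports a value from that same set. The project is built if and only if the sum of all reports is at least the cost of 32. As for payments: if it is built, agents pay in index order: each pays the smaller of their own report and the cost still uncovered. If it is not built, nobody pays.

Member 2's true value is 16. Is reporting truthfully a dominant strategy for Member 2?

Consider the case where Member 1 reports 3, Member 3 reports 3 and Member 4 reports 16.
Truthful report 16: project built, pays 16, utility 16 - 16 = 0.
Report 10 instead: project built, pays 10, utility 16 - 10 = 6.
Since 6 > 0, reporting 10 is strictly better here, so truthful reporting is not dominant.

No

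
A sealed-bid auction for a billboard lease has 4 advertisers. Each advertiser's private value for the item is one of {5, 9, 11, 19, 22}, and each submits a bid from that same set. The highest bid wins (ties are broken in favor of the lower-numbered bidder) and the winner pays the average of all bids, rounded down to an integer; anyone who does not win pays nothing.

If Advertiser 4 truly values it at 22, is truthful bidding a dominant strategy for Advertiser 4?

Consider the case where Advertiser 1 bids 5, Advertiser 2 bids 5 and Advertiser 3 bids 5.
Truthful bid 22: wins, pays 9, utility 22 - 9 = 13.
Bid 9 instead: wins, pays 6, utility 22 - 6 = 16.
Since 16 > 13, bidding 9 is strictly better here, so truthful bidding is not dominant.

No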